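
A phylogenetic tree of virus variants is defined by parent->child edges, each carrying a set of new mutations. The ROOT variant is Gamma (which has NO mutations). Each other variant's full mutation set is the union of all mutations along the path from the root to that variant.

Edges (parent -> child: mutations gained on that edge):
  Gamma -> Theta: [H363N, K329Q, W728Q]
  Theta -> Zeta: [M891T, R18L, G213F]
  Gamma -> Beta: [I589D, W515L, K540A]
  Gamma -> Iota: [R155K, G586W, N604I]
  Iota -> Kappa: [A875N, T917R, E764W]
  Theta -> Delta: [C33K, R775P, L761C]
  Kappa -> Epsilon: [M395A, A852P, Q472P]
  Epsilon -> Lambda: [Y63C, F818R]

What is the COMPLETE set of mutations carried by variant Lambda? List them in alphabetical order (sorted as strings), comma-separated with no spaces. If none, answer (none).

At Gamma: gained [] -> total []
At Iota: gained ['R155K', 'G586W', 'N604I'] -> total ['G586W', 'N604I', 'R155K']
At Kappa: gained ['A875N', 'T917R', 'E764W'] -> total ['A875N', 'E764W', 'G586W', 'N604I', 'R155K', 'T917R']
At Epsilon: gained ['M395A', 'A852P', 'Q472P'] -> total ['A852P', 'A875N', 'E764W', 'G586W', 'M395A', 'N604I', 'Q472P', 'R155K', 'T917R']
At Lambda: gained ['Y63C', 'F818R'] -> total ['A852P', 'A875N', 'E764W', 'F818R', 'G586W', 'M395A', 'N604I', 'Q472P', 'R155K', 'T917R', 'Y63C']

Answer: A852P,A875N,E764W,F818R,G586W,M395A,N604I,Q472P,R155K,T917R,Y63C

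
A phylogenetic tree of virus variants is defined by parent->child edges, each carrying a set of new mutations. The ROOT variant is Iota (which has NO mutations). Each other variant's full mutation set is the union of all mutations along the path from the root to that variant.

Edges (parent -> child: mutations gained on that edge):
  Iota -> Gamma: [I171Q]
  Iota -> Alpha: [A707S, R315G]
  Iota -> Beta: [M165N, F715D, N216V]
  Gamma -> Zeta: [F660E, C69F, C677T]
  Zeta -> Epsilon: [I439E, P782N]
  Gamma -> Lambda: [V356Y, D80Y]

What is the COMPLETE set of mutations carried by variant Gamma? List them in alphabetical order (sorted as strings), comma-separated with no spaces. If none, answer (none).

Answer: I171Q

Derivation:
At Iota: gained [] -> total []
At Gamma: gained ['I171Q'] -> total ['I171Q']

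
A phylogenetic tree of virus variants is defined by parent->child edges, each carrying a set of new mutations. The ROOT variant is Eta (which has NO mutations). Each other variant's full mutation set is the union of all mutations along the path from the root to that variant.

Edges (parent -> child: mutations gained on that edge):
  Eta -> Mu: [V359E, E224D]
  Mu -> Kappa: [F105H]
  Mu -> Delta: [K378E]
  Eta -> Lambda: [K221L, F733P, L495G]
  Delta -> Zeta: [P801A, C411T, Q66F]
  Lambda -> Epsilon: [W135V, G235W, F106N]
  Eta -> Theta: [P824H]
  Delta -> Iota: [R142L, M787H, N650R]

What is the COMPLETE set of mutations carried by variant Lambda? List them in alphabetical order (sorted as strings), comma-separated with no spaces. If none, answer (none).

At Eta: gained [] -> total []
At Lambda: gained ['K221L', 'F733P', 'L495G'] -> total ['F733P', 'K221L', 'L495G']

Answer: F733P,K221L,L495G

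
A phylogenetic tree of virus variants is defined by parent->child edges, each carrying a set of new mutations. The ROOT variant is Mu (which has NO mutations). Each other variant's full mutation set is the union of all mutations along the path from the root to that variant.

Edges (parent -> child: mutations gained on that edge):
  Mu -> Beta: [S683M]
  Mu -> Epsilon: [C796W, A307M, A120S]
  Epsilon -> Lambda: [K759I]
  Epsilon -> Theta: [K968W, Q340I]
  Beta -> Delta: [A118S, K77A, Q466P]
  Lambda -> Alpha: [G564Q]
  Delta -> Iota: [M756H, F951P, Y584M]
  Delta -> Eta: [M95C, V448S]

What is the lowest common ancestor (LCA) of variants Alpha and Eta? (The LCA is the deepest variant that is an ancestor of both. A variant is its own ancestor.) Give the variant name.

Answer: Mu

Derivation:
Path from root to Alpha: Mu -> Epsilon -> Lambda -> Alpha
  ancestors of Alpha: {Mu, Epsilon, Lambda, Alpha}
Path from root to Eta: Mu -> Beta -> Delta -> Eta
  ancestors of Eta: {Mu, Beta, Delta, Eta}
Common ancestors: {Mu}
Walk up from Eta: Eta (not in ancestors of Alpha), Delta (not in ancestors of Alpha), Beta (not in ancestors of Alpha), Mu (in ancestors of Alpha)
Deepest common ancestor (LCA) = Mu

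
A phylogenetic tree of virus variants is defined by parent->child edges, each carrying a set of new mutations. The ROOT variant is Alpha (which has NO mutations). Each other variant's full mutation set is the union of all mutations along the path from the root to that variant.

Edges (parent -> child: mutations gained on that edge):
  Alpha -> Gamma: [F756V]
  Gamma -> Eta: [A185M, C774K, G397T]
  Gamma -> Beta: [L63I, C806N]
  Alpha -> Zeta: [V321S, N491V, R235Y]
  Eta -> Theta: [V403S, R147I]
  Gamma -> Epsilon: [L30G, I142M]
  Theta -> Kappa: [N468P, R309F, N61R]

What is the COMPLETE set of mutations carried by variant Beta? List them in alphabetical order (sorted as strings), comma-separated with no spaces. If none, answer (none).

Answer: C806N,F756V,L63I

Derivation:
At Alpha: gained [] -> total []
At Gamma: gained ['F756V'] -> total ['F756V']
At Beta: gained ['L63I', 'C806N'] -> total ['C806N', 'F756V', 'L63I']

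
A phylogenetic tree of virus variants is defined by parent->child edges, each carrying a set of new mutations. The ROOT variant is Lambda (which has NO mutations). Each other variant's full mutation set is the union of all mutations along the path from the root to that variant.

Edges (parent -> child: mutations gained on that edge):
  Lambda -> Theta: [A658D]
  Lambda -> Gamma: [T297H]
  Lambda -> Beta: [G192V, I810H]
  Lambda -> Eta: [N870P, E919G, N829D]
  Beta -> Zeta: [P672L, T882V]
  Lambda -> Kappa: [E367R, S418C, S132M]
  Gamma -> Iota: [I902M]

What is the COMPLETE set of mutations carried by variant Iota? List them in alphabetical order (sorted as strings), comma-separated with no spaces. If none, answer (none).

At Lambda: gained [] -> total []
At Gamma: gained ['T297H'] -> total ['T297H']
At Iota: gained ['I902M'] -> total ['I902M', 'T297H']

Answer: I902M,T297H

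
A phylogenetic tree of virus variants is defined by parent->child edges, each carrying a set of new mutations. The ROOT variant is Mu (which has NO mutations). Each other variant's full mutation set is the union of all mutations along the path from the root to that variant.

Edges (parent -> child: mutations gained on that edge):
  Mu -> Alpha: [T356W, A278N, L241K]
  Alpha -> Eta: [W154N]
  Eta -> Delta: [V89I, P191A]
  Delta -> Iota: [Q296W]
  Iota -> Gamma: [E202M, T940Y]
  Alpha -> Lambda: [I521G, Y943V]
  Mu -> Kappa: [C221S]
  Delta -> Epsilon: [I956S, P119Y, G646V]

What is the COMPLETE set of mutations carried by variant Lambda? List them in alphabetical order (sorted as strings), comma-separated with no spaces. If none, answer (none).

At Mu: gained [] -> total []
At Alpha: gained ['T356W', 'A278N', 'L241K'] -> total ['A278N', 'L241K', 'T356W']
At Lambda: gained ['I521G', 'Y943V'] -> total ['A278N', 'I521G', 'L241K', 'T356W', 'Y943V']

Answer: A278N,I521G,L241K,T356W,Y943V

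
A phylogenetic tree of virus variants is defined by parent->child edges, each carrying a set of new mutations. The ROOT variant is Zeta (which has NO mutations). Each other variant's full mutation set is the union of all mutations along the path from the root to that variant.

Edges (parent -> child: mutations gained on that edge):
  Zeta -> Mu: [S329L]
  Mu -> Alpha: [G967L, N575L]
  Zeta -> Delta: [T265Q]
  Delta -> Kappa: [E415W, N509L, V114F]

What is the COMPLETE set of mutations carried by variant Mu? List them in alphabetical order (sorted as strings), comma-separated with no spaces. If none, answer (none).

Answer: S329L

Derivation:
At Zeta: gained [] -> total []
At Mu: gained ['S329L'] -> total ['S329L']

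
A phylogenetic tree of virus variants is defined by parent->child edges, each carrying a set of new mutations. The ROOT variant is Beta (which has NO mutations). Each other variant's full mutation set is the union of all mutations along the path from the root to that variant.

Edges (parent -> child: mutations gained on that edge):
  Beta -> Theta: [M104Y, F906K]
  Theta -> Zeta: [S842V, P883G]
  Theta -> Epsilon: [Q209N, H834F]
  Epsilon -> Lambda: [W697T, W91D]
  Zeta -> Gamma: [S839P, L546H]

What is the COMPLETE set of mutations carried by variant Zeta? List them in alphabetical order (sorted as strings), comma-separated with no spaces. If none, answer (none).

At Beta: gained [] -> total []
At Theta: gained ['M104Y', 'F906K'] -> total ['F906K', 'M104Y']
At Zeta: gained ['S842V', 'P883G'] -> total ['F906K', 'M104Y', 'P883G', 'S842V']

Answer: F906K,M104Y,P883G,S842V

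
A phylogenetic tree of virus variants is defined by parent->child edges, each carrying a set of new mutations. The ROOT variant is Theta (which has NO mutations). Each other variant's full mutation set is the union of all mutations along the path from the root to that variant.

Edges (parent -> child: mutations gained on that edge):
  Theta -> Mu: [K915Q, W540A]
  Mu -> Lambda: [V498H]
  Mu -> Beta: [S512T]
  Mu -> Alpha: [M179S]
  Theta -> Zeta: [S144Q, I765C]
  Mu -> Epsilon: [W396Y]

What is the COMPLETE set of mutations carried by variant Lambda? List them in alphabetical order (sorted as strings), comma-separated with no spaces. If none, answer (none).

Answer: K915Q,V498H,W540A

Derivation:
At Theta: gained [] -> total []
At Mu: gained ['K915Q', 'W540A'] -> total ['K915Q', 'W540A']
At Lambda: gained ['V498H'] -> total ['K915Q', 'V498H', 'W540A']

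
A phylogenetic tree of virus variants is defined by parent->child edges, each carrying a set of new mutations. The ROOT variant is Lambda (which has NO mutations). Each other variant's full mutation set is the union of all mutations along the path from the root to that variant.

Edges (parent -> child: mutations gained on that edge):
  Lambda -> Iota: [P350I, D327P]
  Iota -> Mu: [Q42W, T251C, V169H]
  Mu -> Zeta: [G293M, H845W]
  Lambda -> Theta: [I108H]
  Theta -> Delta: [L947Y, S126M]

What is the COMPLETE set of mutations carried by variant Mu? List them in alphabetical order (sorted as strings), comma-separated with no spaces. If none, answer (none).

Answer: D327P,P350I,Q42W,T251C,V169H

Derivation:
At Lambda: gained [] -> total []
At Iota: gained ['P350I', 'D327P'] -> total ['D327P', 'P350I']
At Mu: gained ['Q42W', 'T251C', 'V169H'] -> total ['D327P', 'P350I', 'Q42W', 'T251C', 'V169H']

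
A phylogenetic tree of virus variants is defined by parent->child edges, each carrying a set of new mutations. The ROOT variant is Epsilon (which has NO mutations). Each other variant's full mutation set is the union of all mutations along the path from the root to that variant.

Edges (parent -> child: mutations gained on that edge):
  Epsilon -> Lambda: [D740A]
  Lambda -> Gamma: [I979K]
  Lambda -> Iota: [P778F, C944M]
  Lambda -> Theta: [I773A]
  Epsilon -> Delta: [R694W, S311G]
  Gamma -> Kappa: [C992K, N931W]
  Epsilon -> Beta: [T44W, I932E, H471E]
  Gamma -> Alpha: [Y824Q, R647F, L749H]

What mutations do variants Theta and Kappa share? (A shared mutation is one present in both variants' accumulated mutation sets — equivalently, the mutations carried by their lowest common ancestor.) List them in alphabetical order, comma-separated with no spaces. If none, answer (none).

Accumulating mutations along path to Theta:
  At Epsilon: gained [] -> total []
  At Lambda: gained ['D740A'] -> total ['D740A']
  At Theta: gained ['I773A'] -> total ['D740A', 'I773A']
Mutations(Theta) = ['D740A', 'I773A']
Accumulating mutations along path to Kappa:
  At Epsilon: gained [] -> total []
  At Lambda: gained ['D740A'] -> total ['D740A']
  At Gamma: gained ['I979K'] -> total ['D740A', 'I979K']
  At Kappa: gained ['C992K', 'N931W'] -> total ['C992K', 'D740A', 'I979K', 'N931W']
Mutations(Kappa) = ['C992K', 'D740A', 'I979K', 'N931W']
Intersection: ['D740A', 'I773A'] ∩ ['C992K', 'D740A', 'I979K', 'N931W'] = ['D740A']

Answer: D740A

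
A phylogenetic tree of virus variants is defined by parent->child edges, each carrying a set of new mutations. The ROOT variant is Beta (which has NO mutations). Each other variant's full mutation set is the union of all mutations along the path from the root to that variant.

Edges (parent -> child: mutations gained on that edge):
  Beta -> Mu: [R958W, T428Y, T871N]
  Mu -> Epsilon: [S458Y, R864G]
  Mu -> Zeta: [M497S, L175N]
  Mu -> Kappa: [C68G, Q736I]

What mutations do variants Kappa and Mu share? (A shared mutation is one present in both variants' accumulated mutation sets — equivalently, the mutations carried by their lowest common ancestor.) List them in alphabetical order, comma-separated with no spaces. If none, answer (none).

Accumulating mutations along path to Kappa:
  At Beta: gained [] -> total []
  At Mu: gained ['R958W', 'T428Y', 'T871N'] -> total ['R958W', 'T428Y', 'T871N']
  At Kappa: gained ['C68G', 'Q736I'] -> total ['C68G', 'Q736I', 'R958W', 'T428Y', 'T871N']
Mutations(Kappa) = ['C68G', 'Q736I', 'R958W', 'T428Y', 'T871N']
Accumulating mutations along path to Mu:
  At Beta: gained [] -> total []
  At Mu: gained ['R958W', 'T428Y', 'T871N'] -> total ['R958W', 'T428Y', 'T871N']
Mutations(Mu) = ['R958W', 'T428Y', 'T871N']
Intersection: ['C68G', 'Q736I', 'R958W', 'T428Y', 'T871N'] ∩ ['R958W', 'T428Y', 'T871N'] = ['R958W', 'T428Y', 'T871N']

Answer: R958W,T428Y,T871N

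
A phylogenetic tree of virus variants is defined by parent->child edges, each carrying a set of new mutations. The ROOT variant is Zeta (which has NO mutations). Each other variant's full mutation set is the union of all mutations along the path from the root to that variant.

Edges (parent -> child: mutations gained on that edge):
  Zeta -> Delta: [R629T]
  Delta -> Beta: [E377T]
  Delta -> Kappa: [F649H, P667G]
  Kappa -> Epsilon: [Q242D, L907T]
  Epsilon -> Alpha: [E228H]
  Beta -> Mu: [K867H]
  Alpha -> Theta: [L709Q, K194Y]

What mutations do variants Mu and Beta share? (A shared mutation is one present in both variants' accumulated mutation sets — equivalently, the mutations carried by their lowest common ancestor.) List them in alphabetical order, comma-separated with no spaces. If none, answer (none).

Answer: E377T,R629T

Derivation:
Accumulating mutations along path to Mu:
  At Zeta: gained [] -> total []
  At Delta: gained ['R629T'] -> total ['R629T']
  At Beta: gained ['E377T'] -> total ['E377T', 'R629T']
  At Mu: gained ['K867H'] -> total ['E377T', 'K867H', 'R629T']
Mutations(Mu) = ['E377T', 'K867H', 'R629T']
Accumulating mutations along path to Beta:
  At Zeta: gained [] -> total []
  At Delta: gained ['R629T'] -> total ['R629T']
  At Beta: gained ['E377T'] -> total ['E377T', 'R629T']
Mutations(Beta) = ['E377T', 'R629T']
Intersection: ['E377T', 'K867H', 'R629T'] ∩ ['E377T', 'R629T'] = ['E377T', 'R629T']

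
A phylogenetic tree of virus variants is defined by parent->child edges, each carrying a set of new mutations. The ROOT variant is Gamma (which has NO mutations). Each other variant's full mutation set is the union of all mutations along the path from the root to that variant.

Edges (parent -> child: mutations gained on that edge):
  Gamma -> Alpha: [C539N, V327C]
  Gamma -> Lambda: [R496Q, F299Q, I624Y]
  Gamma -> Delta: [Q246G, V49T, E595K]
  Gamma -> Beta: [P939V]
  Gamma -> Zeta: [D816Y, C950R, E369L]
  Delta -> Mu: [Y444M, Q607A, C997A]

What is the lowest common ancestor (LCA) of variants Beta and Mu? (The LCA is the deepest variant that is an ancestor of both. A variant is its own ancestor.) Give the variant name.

Answer: Gamma

Derivation:
Path from root to Beta: Gamma -> Beta
  ancestors of Beta: {Gamma, Beta}
Path from root to Mu: Gamma -> Delta -> Mu
  ancestors of Mu: {Gamma, Delta, Mu}
Common ancestors: {Gamma}
Walk up from Mu: Mu (not in ancestors of Beta), Delta (not in ancestors of Beta), Gamma (in ancestors of Beta)
Deepest common ancestor (LCA) = Gamma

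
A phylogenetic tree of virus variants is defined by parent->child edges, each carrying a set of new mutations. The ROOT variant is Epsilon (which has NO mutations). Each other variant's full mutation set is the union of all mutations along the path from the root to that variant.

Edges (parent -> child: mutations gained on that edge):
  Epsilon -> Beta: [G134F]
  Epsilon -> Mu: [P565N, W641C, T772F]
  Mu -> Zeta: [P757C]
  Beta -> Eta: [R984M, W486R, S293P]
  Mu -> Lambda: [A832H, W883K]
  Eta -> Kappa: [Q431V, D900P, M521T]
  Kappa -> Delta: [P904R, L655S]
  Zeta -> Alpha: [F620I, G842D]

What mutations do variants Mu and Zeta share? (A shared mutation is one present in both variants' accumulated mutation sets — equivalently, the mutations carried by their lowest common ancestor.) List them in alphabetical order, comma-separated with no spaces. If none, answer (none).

Answer: P565N,T772F,W641C

Derivation:
Accumulating mutations along path to Mu:
  At Epsilon: gained [] -> total []
  At Mu: gained ['P565N', 'W641C', 'T772F'] -> total ['P565N', 'T772F', 'W641C']
Mutations(Mu) = ['P565N', 'T772F', 'W641C']
Accumulating mutations along path to Zeta:
  At Epsilon: gained [] -> total []
  At Mu: gained ['P565N', 'W641C', 'T772F'] -> total ['P565N', 'T772F', 'W641C']
  At Zeta: gained ['P757C'] -> total ['P565N', 'P757C', 'T772F', 'W641C']
Mutations(Zeta) = ['P565N', 'P757C', 'T772F', 'W641C']
Intersection: ['P565N', 'T772F', 'W641C'] ∩ ['P565N', 'P757C', 'T772F', 'W641C'] = ['P565N', 'T772F', 'W641C']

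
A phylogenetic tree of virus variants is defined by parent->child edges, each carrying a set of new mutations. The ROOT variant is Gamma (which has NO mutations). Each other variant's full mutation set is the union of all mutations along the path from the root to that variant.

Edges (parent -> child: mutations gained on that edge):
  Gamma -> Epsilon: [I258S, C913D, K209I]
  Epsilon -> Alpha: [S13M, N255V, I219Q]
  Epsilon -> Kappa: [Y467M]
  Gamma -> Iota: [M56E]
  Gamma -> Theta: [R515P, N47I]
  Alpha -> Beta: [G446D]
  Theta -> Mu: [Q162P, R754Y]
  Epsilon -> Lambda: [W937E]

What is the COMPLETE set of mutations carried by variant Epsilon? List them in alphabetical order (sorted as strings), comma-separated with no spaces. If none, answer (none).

At Gamma: gained [] -> total []
At Epsilon: gained ['I258S', 'C913D', 'K209I'] -> total ['C913D', 'I258S', 'K209I']

Answer: C913D,I258S,K209I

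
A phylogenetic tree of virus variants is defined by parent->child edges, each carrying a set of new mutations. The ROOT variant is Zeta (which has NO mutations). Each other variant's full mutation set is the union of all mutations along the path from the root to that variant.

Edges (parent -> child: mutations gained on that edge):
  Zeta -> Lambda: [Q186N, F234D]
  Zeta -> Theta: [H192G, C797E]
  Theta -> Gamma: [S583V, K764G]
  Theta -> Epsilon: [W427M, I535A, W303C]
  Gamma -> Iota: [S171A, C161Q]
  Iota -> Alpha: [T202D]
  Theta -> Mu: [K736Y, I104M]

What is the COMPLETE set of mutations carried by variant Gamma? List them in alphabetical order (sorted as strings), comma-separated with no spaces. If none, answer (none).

Answer: C797E,H192G,K764G,S583V

Derivation:
At Zeta: gained [] -> total []
At Theta: gained ['H192G', 'C797E'] -> total ['C797E', 'H192G']
At Gamma: gained ['S583V', 'K764G'] -> total ['C797E', 'H192G', 'K764G', 'S583V']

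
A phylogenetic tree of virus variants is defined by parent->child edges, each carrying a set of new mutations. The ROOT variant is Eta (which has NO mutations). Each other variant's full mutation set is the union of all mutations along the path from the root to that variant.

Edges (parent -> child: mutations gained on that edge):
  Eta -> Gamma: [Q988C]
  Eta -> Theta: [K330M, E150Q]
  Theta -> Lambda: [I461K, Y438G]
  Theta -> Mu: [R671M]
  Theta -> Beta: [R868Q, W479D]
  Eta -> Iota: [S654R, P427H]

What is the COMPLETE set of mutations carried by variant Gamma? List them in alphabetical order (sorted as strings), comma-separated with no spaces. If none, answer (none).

At Eta: gained [] -> total []
At Gamma: gained ['Q988C'] -> total ['Q988C']

Answer: Q988C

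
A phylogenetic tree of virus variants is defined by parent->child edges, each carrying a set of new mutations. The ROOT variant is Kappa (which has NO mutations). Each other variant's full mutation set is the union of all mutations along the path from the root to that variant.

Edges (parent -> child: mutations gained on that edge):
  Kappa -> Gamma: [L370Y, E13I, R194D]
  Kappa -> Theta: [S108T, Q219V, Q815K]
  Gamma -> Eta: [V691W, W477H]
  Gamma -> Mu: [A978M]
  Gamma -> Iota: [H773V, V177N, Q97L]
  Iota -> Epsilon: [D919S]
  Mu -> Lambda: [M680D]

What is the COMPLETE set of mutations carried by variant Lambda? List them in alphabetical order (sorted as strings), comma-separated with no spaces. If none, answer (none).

At Kappa: gained [] -> total []
At Gamma: gained ['L370Y', 'E13I', 'R194D'] -> total ['E13I', 'L370Y', 'R194D']
At Mu: gained ['A978M'] -> total ['A978M', 'E13I', 'L370Y', 'R194D']
At Lambda: gained ['M680D'] -> total ['A978M', 'E13I', 'L370Y', 'M680D', 'R194D']

Answer: A978M,E13I,L370Y,M680D,R194D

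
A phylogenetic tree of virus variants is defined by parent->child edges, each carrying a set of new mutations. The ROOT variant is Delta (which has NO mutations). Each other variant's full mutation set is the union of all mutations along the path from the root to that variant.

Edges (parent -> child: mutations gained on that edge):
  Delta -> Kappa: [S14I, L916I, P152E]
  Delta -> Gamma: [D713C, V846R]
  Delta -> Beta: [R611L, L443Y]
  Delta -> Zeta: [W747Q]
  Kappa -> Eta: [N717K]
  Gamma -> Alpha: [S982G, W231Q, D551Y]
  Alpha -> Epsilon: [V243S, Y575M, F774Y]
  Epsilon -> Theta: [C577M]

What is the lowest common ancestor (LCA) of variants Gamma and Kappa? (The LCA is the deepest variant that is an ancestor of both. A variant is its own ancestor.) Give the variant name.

Path from root to Gamma: Delta -> Gamma
  ancestors of Gamma: {Delta, Gamma}
Path from root to Kappa: Delta -> Kappa
  ancestors of Kappa: {Delta, Kappa}
Common ancestors: {Delta}
Walk up from Kappa: Kappa (not in ancestors of Gamma), Delta (in ancestors of Gamma)
Deepest common ancestor (LCA) = Delta

Answer: Delta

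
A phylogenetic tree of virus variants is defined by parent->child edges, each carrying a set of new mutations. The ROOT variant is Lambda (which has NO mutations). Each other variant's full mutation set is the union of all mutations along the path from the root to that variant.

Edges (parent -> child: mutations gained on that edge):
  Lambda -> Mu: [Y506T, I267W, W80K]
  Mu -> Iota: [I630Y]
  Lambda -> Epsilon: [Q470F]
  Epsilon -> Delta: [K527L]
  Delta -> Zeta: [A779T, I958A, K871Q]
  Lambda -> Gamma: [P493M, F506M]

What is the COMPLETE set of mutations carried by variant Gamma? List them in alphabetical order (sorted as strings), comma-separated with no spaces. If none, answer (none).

At Lambda: gained [] -> total []
At Gamma: gained ['P493M', 'F506M'] -> total ['F506M', 'P493M']

Answer: F506M,P493M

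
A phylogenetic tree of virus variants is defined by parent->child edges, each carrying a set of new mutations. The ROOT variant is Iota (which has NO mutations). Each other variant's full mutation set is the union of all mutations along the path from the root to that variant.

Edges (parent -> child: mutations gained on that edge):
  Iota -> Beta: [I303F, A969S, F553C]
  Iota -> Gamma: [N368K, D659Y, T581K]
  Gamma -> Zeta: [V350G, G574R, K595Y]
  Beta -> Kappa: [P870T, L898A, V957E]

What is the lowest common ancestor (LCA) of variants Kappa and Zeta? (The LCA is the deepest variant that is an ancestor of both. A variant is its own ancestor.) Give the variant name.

Path from root to Kappa: Iota -> Beta -> Kappa
  ancestors of Kappa: {Iota, Beta, Kappa}
Path from root to Zeta: Iota -> Gamma -> Zeta
  ancestors of Zeta: {Iota, Gamma, Zeta}
Common ancestors: {Iota}
Walk up from Zeta: Zeta (not in ancestors of Kappa), Gamma (not in ancestors of Kappa), Iota (in ancestors of Kappa)
Deepest common ancestor (LCA) = Iota

Answer: Iota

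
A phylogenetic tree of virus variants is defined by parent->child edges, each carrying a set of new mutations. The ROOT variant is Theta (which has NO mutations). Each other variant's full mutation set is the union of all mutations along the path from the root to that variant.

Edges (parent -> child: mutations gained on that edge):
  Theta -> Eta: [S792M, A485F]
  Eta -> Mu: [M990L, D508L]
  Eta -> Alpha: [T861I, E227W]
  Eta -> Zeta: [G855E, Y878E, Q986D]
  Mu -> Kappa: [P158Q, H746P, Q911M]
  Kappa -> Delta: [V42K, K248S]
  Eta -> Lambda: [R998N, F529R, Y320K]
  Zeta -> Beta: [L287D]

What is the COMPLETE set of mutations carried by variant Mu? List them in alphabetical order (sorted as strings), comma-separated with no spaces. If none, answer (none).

At Theta: gained [] -> total []
At Eta: gained ['S792M', 'A485F'] -> total ['A485F', 'S792M']
At Mu: gained ['M990L', 'D508L'] -> total ['A485F', 'D508L', 'M990L', 'S792M']

Answer: A485F,D508L,M990L,S792M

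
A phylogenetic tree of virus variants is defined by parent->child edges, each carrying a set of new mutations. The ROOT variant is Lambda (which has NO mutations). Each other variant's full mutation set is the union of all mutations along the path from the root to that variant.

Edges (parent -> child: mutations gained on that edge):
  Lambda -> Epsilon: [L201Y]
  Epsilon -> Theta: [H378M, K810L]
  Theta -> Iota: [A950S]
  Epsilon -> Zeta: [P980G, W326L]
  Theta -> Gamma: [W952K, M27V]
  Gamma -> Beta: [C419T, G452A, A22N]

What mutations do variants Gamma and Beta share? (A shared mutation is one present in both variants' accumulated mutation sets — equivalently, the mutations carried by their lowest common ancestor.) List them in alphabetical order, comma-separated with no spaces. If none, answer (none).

Accumulating mutations along path to Gamma:
  At Lambda: gained [] -> total []
  At Epsilon: gained ['L201Y'] -> total ['L201Y']
  At Theta: gained ['H378M', 'K810L'] -> total ['H378M', 'K810L', 'L201Y']
  At Gamma: gained ['W952K', 'M27V'] -> total ['H378M', 'K810L', 'L201Y', 'M27V', 'W952K']
Mutations(Gamma) = ['H378M', 'K810L', 'L201Y', 'M27V', 'W952K']
Accumulating mutations along path to Beta:
  At Lambda: gained [] -> total []
  At Epsilon: gained ['L201Y'] -> total ['L201Y']
  At Theta: gained ['H378M', 'K810L'] -> total ['H378M', 'K810L', 'L201Y']
  At Gamma: gained ['W952K', 'M27V'] -> total ['H378M', 'K810L', 'L201Y', 'M27V', 'W952K']
  At Beta: gained ['C419T', 'G452A', 'A22N'] -> total ['A22N', 'C419T', 'G452A', 'H378M', 'K810L', 'L201Y', 'M27V', 'W952K']
Mutations(Beta) = ['A22N', 'C419T', 'G452A', 'H378M', 'K810L', 'L201Y', 'M27V', 'W952K']
Intersection: ['H378M', 'K810L', 'L201Y', 'M27V', 'W952K'] ∩ ['A22N', 'C419T', 'G452A', 'H378M', 'K810L', 'L201Y', 'M27V', 'W952K'] = ['H378M', 'K810L', 'L201Y', 'M27V', 'W952K']

Answer: H378M,K810L,L201Y,M27V,W952K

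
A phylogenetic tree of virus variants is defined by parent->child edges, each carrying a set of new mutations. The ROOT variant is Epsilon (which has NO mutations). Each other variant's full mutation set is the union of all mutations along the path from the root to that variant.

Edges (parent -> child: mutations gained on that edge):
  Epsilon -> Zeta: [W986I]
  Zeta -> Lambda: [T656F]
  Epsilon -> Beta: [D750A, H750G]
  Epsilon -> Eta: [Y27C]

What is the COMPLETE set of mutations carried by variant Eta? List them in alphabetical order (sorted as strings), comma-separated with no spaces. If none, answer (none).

At Epsilon: gained [] -> total []
At Eta: gained ['Y27C'] -> total ['Y27C']

Answer: Y27C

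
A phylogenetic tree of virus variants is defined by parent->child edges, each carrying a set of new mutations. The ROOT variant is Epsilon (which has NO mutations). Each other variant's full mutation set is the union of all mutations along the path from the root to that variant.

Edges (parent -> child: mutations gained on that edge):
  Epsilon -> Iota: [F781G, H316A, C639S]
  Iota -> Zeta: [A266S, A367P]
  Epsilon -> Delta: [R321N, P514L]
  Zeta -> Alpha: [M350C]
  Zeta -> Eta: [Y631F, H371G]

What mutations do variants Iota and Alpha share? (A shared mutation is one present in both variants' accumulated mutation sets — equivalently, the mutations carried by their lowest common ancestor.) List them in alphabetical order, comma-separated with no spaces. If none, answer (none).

Accumulating mutations along path to Iota:
  At Epsilon: gained [] -> total []
  At Iota: gained ['F781G', 'H316A', 'C639S'] -> total ['C639S', 'F781G', 'H316A']
Mutations(Iota) = ['C639S', 'F781G', 'H316A']
Accumulating mutations along path to Alpha:
  At Epsilon: gained [] -> total []
  At Iota: gained ['F781G', 'H316A', 'C639S'] -> total ['C639S', 'F781G', 'H316A']
  At Zeta: gained ['A266S', 'A367P'] -> total ['A266S', 'A367P', 'C639S', 'F781G', 'H316A']
  At Alpha: gained ['M350C'] -> total ['A266S', 'A367P', 'C639S', 'F781G', 'H316A', 'M350C']
Mutations(Alpha) = ['A266S', 'A367P', 'C639S', 'F781G', 'H316A', 'M350C']
Intersection: ['C639S', 'F781G', 'H316A'] ∩ ['A266S', 'A367P', 'C639S', 'F781G', 'H316A', 'M350C'] = ['C639S', 'F781G', 'H316A']

Answer: C639S,F781G,H316A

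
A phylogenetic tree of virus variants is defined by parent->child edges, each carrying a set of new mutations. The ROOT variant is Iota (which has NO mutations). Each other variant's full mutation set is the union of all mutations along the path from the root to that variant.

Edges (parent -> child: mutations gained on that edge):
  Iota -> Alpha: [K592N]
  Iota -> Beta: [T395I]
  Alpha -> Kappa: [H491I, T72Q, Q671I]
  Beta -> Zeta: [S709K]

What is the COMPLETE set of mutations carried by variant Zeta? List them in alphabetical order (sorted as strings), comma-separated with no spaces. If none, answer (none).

Answer: S709K,T395I

Derivation:
At Iota: gained [] -> total []
At Beta: gained ['T395I'] -> total ['T395I']
At Zeta: gained ['S709K'] -> total ['S709K', 'T395I']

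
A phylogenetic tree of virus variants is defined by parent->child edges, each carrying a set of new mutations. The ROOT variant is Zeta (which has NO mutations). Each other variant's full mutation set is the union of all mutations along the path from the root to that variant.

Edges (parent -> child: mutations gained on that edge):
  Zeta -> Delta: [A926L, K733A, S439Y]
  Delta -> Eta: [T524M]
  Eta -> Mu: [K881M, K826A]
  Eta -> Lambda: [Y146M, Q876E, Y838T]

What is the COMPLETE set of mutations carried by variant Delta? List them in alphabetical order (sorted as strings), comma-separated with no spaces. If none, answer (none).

Answer: A926L,K733A,S439Y

Derivation:
At Zeta: gained [] -> total []
At Delta: gained ['A926L', 'K733A', 'S439Y'] -> total ['A926L', 'K733A', 'S439Y']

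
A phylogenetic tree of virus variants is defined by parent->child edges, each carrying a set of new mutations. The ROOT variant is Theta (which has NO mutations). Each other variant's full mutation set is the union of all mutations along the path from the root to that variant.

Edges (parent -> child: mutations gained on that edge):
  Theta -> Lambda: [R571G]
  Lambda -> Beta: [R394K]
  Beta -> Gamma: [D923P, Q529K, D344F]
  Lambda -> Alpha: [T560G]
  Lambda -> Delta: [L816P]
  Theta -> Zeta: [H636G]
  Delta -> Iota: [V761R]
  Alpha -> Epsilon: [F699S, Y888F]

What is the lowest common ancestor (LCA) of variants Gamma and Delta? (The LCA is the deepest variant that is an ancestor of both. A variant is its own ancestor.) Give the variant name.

Answer: Lambda

Derivation:
Path from root to Gamma: Theta -> Lambda -> Beta -> Gamma
  ancestors of Gamma: {Theta, Lambda, Beta, Gamma}
Path from root to Delta: Theta -> Lambda -> Delta
  ancestors of Delta: {Theta, Lambda, Delta}
Common ancestors: {Theta, Lambda}
Walk up from Delta: Delta (not in ancestors of Gamma), Lambda (in ancestors of Gamma), Theta (in ancestors of Gamma)
Deepest common ancestor (LCA) = Lambda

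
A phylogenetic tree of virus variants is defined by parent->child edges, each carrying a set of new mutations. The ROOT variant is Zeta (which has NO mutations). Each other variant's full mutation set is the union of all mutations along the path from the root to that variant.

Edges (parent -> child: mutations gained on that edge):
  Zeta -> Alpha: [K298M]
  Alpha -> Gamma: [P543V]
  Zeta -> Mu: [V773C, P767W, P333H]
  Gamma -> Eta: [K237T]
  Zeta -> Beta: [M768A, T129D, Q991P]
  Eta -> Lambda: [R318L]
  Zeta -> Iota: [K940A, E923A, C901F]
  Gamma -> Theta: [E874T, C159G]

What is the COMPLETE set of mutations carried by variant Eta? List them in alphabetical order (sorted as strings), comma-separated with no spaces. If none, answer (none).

Answer: K237T,K298M,P543V

Derivation:
At Zeta: gained [] -> total []
At Alpha: gained ['K298M'] -> total ['K298M']
At Gamma: gained ['P543V'] -> total ['K298M', 'P543V']
At Eta: gained ['K237T'] -> total ['K237T', 'K298M', 'P543V']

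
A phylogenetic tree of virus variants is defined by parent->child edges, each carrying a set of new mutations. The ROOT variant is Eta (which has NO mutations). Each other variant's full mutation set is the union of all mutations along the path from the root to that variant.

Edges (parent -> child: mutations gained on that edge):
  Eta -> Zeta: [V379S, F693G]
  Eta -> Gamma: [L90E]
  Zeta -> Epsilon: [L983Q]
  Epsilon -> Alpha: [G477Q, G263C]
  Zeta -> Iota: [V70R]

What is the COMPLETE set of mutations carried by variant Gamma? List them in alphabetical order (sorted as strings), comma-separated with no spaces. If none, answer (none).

At Eta: gained [] -> total []
At Gamma: gained ['L90E'] -> total ['L90E']

Answer: L90E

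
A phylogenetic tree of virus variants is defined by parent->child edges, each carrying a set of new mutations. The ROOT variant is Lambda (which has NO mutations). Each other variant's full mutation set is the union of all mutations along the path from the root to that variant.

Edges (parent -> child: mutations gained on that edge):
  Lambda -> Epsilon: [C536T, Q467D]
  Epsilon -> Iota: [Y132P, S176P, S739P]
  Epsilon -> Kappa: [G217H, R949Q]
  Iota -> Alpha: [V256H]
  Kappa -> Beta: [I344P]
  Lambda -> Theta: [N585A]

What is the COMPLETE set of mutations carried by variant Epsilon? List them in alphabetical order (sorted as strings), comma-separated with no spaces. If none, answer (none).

At Lambda: gained [] -> total []
At Epsilon: gained ['C536T', 'Q467D'] -> total ['C536T', 'Q467D']

Answer: C536T,Q467D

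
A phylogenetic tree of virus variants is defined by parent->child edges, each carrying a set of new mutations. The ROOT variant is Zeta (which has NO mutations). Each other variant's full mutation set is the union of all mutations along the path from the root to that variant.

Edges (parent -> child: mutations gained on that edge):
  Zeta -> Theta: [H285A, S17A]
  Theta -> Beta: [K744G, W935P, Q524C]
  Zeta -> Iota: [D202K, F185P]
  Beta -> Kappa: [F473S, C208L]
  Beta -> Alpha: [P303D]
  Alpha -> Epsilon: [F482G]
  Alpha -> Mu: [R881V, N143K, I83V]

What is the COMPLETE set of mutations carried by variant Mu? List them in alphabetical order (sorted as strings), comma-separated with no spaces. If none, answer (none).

Answer: H285A,I83V,K744G,N143K,P303D,Q524C,R881V,S17A,W935P

Derivation:
At Zeta: gained [] -> total []
At Theta: gained ['H285A', 'S17A'] -> total ['H285A', 'S17A']
At Beta: gained ['K744G', 'W935P', 'Q524C'] -> total ['H285A', 'K744G', 'Q524C', 'S17A', 'W935P']
At Alpha: gained ['P303D'] -> total ['H285A', 'K744G', 'P303D', 'Q524C', 'S17A', 'W935P']
At Mu: gained ['R881V', 'N143K', 'I83V'] -> total ['H285A', 'I83V', 'K744G', 'N143K', 'P303D', 'Q524C', 'R881V', 'S17A', 'W935P']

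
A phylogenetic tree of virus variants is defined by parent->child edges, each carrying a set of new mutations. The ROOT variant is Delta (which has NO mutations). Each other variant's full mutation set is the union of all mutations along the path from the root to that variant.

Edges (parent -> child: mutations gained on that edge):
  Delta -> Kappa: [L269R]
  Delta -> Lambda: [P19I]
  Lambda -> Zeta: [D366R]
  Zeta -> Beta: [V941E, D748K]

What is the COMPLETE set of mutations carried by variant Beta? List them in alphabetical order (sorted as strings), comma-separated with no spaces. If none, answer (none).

At Delta: gained [] -> total []
At Lambda: gained ['P19I'] -> total ['P19I']
At Zeta: gained ['D366R'] -> total ['D366R', 'P19I']
At Beta: gained ['V941E', 'D748K'] -> total ['D366R', 'D748K', 'P19I', 'V941E']

Answer: D366R,D748K,P19I,V941E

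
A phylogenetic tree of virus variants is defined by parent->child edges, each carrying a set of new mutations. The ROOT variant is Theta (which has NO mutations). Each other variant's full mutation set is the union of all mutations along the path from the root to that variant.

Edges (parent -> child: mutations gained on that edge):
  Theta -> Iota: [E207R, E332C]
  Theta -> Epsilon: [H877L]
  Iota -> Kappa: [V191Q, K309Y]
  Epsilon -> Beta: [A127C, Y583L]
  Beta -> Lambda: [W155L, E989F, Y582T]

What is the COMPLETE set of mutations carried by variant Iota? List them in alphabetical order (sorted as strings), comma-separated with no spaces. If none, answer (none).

At Theta: gained [] -> total []
At Iota: gained ['E207R', 'E332C'] -> total ['E207R', 'E332C']

Answer: E207R,E332C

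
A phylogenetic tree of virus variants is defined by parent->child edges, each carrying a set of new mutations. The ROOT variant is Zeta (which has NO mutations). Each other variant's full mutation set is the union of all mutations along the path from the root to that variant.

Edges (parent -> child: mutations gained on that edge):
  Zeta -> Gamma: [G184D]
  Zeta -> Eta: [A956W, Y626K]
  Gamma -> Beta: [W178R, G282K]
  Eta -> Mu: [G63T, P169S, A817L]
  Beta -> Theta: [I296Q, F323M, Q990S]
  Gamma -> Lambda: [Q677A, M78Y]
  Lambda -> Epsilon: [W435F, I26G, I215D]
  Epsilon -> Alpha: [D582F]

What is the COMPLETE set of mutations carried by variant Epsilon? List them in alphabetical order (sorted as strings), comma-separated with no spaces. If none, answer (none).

At Zeta: gained [] -> total []
At Gamma: gained ['G184D'] -> total ['G184D']
At Lambda: gained ['Q677A', 'M78Y'] -> total ['G184D', 'M78Y', 'Q677A']
At Epsilon: gained ['W435F', 'I26G', 'I215D'] -> total ['G184D', 'I215D', 'I26G', 'M78Y', 'Q677A', 'W435F']

Answer: G184D,I215D,I26G,M78Y,Q677A,W435F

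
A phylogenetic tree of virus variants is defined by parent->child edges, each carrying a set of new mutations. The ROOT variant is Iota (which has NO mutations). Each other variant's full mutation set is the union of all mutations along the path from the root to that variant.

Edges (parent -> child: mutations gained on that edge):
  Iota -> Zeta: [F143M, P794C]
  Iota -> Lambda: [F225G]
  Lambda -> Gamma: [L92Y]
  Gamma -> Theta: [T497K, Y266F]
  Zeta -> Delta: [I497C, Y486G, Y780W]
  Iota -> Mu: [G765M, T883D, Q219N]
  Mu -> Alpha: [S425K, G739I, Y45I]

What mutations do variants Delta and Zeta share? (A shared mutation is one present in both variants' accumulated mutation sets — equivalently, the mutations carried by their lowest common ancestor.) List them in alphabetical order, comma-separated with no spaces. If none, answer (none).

Answer: F143M,P794C

Derivation:
Accumulating mutations along path to Delta:
  At Iota: gained [] -> total []
  At Zeta: gained ['F143M', 'P794C'] -> total ['F143M', 'P794C']
  At Delta: gained ['I497C', 'Y486G', 'Y780W'] -> total ['F143M', 'I497C', 'P794C', 'Y486G', 'Y780W']
Mutations(Delta) = ['F143M', 'I497C', 'P794C', 'Y486G', 'Y780W']
Accumulating mutations along path to Zeta:
  At Iota: gained [] -> total []
  At Zeta: gained ['F143M', 'P794C'] -> total ['F143M', 'P794C']
Mutations(Zeta) = ['F143M', 'P794C']
Intersection: ['F143M', 'I497C', 'P794C', 'Y486G', 'Y780W'] ∩ ['F143M', 'P794C'] = ['F143M', 'P794C']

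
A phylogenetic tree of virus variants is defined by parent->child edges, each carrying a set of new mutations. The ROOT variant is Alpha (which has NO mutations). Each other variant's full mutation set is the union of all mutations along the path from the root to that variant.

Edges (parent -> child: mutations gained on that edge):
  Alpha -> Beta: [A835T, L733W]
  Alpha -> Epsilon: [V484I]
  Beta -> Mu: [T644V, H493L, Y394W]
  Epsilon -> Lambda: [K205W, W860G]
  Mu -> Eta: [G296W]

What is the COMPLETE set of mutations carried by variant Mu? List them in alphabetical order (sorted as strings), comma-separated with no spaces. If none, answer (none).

Answer: A835T,H493L,L733W,T644V,Y394W

Derivation:
At Alpha: gained [] -> total []
At Beta: gained ['A835T', 'L733W'] -> total ['A835T', 'L733W']
At Mu: gained ['T644V', 'H493L', 'Y394W'] -> total ['A835T', 'H493L', 'L733W', 'T644V', 'Y394W']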